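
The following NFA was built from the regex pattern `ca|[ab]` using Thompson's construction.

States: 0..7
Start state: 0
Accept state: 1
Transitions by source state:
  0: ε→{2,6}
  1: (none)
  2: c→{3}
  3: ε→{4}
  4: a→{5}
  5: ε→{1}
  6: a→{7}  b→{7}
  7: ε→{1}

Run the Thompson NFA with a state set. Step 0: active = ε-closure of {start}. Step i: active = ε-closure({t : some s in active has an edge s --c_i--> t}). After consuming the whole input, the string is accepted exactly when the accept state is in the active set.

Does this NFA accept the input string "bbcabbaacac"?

Answer: REJECT

Trace:
S₀ = ε-closure({0}) = {0,2,6}
'b' @ 1: {1,7}  (accept∈set)
'b' @ 2: {}  — no active states
rest 'cabbaacac' ignored (set empty)
after full input: {}  (accept=1 not in)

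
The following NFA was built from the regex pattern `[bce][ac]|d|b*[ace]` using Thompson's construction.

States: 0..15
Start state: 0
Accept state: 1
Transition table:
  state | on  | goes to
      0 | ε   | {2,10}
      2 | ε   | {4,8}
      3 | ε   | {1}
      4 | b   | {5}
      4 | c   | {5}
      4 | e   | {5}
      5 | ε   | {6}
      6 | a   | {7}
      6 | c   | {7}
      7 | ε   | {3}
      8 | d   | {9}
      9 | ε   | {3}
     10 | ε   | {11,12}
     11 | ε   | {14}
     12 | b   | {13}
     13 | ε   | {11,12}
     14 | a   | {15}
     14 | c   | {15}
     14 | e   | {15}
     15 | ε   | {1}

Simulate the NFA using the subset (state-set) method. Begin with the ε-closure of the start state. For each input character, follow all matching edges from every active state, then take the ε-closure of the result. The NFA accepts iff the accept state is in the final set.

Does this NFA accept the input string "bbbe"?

start: ε-closure({0}) = {0,2,4,8,10,11,12,14}
'b' @ 1: {5,6,11,12,13,14}
'b' @ 2: {11,12,13,14}
'b' @ 3: {11,12,13,14}
'e' @ 4: {1,15}  (accept∈set)
end set {1,15} — state 1 in

Answer: ACCEPT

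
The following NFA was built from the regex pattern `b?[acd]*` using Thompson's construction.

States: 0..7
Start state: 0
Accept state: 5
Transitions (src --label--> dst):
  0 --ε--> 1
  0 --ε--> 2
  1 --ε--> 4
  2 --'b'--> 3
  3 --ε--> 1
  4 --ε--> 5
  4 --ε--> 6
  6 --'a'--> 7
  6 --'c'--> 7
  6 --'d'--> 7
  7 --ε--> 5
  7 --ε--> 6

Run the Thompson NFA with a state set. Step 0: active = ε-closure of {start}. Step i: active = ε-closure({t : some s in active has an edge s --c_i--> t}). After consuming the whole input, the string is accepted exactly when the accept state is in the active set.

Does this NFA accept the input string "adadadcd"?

initial (ε-close {0}): {0,1,2,4,5,6}
'a' @ 1: {5,6,7}  ✓accept
'd' @ 2: {5,6,7}  ✓accept
'a' @ 3: {5,6,7}  ✓accept
'd' @ 4: {5,6,7}  ✓accept
'a' @ 5: {5,6,7}  ✓accept
'd' @ 6: {5,6,7}  ✓accept
'c' @ 7: {5,6,7}  ✓accept
'd' @ 8: {5,6,7}  ✓accept
after full input: {5,6,7}  (accept=5 in)

Answer: ACCEPT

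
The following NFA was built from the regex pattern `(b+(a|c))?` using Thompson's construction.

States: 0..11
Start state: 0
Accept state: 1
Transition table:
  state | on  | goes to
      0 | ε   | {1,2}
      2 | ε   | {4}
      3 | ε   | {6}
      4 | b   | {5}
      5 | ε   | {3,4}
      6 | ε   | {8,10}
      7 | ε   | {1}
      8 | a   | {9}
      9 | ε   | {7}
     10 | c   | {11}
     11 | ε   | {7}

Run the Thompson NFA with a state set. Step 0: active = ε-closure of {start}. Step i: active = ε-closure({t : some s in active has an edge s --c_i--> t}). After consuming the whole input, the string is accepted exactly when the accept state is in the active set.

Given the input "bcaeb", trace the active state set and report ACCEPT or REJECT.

Answer: REJECT

Steps:
initial (ε-close {0}): {0,1,2,4}
'b' @ 1: {3,4,5,6,8,10}
'c' @ 2: {1,7,11}  [accepting]
'a' @ 3: {}  — state set empty
rest 'eb' ignored (set empty)
after full input: {}  (accept=1 not in)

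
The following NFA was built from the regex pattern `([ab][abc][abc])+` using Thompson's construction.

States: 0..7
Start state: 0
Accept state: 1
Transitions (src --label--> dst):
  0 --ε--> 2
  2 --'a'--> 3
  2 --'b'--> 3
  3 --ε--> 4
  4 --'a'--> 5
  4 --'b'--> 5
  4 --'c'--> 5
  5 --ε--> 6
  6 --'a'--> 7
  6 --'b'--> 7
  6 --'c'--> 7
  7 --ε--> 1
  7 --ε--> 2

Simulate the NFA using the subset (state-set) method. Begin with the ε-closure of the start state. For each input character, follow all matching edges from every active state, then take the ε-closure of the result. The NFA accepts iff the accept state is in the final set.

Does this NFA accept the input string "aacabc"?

Answer: ACCEPT

Derivation:
S₀ = ε-closure({0}) = {0,2}
'a' @ 1: {3,4}
'a' @ 2: {5,6}
'c' @ 3: {1,2,7}  [accepting]
'a' @ 4: {3,4}
'b' @ 5: {5,6}
'c' @ 6: {1,2,7}  [accepting]
end set {1,2,7} — state 1 in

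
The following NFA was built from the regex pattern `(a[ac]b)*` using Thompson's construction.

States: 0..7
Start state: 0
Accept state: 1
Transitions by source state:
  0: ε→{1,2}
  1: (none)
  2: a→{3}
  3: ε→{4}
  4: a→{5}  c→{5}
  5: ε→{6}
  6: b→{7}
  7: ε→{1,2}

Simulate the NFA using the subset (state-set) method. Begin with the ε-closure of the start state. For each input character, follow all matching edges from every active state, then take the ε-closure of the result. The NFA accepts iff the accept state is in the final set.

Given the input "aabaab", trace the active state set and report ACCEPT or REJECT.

S₀ = ε-closure({0}) = {0,1,2}
'a' @ 1: {3,4}
'a' @ 2: {5,6}
'b' @ 3: {1,2,7}  [accepting]
'a' @ 4: {3,4}
'a' @ 5: {5,6}
'b' @ 6: {1,2,7}  [accepting]
final: {1,2,7}; accept 1 in set

Answer: ACCEPT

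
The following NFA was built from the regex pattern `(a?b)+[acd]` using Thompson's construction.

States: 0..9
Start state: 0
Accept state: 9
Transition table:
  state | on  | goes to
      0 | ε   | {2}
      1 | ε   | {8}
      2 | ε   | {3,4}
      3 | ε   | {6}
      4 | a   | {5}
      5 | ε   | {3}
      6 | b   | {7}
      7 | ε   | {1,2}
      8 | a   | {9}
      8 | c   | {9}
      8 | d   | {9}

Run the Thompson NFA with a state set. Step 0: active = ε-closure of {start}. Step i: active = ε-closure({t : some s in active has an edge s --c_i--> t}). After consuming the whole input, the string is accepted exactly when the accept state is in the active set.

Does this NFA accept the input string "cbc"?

S₀ = ε-closure({0}) = {0,2,3,4,6}
'c' @ 1: {}  — dead — no transitions
rest 'bc' ignored (set empty)
after full input: {}  (accept=9 not in)

Answer: REJECT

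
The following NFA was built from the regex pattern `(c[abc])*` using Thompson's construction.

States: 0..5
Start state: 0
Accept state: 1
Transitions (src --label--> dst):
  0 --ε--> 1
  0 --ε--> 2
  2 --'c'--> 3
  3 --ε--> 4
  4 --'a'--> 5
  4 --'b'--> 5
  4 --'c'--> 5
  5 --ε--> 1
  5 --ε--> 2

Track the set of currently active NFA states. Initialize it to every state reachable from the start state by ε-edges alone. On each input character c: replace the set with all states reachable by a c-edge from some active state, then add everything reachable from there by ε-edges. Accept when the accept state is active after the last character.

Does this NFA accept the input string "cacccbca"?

Answer: ACCEPT

Derivation:
S₀ = ε-closure({0}) = {0,1,2}
'c' @ 1: {3,4}
'a' @ 2: {1,2,5}  (accept∈set)
'c' @ 3: {3,4}
'c' @ 4: {1,2,5}  (accept∈set)
'c' @ 5: {3,4}
'b' @ 6: {1,2,5}  (accept∈set)
'c' @ 7: {3,4}
'a' @ 8: {1,2,5}  (accept∈set)
end set {1,2,5} — state 1 in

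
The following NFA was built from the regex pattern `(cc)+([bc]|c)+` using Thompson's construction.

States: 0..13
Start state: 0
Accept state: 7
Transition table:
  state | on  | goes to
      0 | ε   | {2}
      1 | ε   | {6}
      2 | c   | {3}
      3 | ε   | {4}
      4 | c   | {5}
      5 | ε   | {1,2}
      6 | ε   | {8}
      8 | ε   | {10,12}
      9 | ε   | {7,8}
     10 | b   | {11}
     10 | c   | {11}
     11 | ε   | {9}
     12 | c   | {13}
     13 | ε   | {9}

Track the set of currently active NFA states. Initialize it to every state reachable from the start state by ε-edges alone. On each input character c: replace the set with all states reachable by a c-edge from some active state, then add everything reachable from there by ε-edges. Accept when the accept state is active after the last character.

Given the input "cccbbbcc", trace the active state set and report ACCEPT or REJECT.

start: ε-closure({0}) = {0,2}
'c' @ 1: {3,4}
'c' @ 2: {1,2,5,6,8,10,12}
'c' @ 3: {3,4,7,8,9,10,11,12,13}  (accept∈set)
'b' @ 4: {7,8,9,10,11,12}  (accept∈set)
'b' @ 5: {7,8,9,10,11,12}  (accept∈set)
'b' @ 6: {7,8,9,10,11,12}  (accept∈set)
'c' @ 7: {7,8,9,10,11,12,13}  (accept∈set)
'c' @ 8: {7,8,9,10,11,12,13}  (accept∈set)
end set {7,8,9,10,11,12,13} — state 7 in

Answer: ACCEPT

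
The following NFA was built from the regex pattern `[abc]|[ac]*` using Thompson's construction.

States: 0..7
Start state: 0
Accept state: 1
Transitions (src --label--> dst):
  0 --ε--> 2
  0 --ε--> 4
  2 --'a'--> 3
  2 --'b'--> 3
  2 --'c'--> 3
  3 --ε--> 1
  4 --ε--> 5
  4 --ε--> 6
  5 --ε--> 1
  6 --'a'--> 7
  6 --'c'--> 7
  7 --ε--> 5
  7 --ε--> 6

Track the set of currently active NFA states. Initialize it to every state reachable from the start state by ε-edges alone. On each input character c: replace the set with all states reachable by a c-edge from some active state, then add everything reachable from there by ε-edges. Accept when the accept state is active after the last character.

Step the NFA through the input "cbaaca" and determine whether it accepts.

initial (ε-close {0}): {0,1,2,4,5,6}
'c' @ 1: {1,3,5,6,7}  [accepting]
'b' @ 2: {}  — state set empty
rest 'aaca' ignored (set empty)
end set {} — state 1 not in

Answer: REJECT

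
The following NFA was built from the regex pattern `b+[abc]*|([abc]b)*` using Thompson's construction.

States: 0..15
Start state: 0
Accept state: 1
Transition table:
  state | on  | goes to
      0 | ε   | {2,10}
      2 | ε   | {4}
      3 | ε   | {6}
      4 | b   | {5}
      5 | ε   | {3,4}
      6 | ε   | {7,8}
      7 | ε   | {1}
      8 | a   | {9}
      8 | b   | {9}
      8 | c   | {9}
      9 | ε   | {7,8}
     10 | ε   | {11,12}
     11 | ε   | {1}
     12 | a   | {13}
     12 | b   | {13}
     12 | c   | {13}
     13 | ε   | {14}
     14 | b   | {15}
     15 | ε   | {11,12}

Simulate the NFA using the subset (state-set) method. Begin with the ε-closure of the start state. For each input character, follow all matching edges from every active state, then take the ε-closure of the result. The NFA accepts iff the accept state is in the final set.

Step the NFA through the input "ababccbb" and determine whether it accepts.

initial (ε-close {0}): {0,1,2,4,10,11,12}
'a' @ 1: {13,14}
'b' @ 2: {1,11,12,15}  [accepting]
'a' @ 3: {13,14}
'b' @ 4: {1,11,12,15}  [accepting]
'c' @ 5: {13,14}
'c' @ 6: {}  — state set empty
rest 'bb' ignored (set empty)
final: {}; accept 1 not in set

Answer: REJECT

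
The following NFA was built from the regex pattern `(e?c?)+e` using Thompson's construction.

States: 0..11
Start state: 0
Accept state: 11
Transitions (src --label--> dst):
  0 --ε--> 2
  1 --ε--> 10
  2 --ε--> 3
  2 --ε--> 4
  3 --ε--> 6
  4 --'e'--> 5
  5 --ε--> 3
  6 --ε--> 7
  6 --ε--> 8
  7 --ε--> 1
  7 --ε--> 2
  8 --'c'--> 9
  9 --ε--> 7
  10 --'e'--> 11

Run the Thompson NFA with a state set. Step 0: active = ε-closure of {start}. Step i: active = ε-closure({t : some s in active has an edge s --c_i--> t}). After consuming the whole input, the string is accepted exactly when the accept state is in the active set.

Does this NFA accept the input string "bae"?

start: ε-closure({0}) = {0,1,2,3,4,6,7,8,10}
'b' @ 1: {}  — state set empty
rest 'ae' ignored (set empty)
end set {} — state 11 not in

Answer: REJECT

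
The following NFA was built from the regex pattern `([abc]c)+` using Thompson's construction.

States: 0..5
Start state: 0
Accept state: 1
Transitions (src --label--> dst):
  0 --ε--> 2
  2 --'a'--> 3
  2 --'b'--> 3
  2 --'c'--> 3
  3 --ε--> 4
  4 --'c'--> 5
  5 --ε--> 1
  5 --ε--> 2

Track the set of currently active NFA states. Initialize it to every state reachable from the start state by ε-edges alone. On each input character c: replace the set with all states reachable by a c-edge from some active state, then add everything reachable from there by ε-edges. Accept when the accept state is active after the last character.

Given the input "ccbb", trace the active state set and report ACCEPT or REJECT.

Answer: REJECT

Derivation:
S₀ = ε-closure({0}) = {0,2}
'c' @ 1: {3,4}
'c' @ 2: {1,2,5}  (accept∈set)
'b' @ 3: {3,4}
'b' @ 4: {}  — no active states
final: {}; accept 1 not in set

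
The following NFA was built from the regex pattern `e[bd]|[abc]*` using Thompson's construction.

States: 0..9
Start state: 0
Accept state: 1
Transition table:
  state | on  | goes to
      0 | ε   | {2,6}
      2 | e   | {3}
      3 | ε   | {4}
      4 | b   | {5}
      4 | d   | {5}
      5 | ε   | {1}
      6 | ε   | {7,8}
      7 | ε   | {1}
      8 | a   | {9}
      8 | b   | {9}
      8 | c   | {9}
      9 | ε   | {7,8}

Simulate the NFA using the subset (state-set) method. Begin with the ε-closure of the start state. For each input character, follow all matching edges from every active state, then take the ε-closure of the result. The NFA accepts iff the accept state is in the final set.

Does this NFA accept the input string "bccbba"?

start: ε-closure({0}) = {0,1,2,6,7,8}
'b' @ 1: {1,7,8,9}  [accepting]
'c' @ 2: {1,7,8,9}  [accepting]
'c' @ 3: {1,7,8,9}  [accepting]
'b' @ 4: {1,7,8,9}  [accepting]
'b' @ 5: {1,7,8,9}  [accepting]
'a' @ 6: {1,7,8,9}  [accepting]
end set {1,7,8,9} — state 1 in

Answer: ACCEPT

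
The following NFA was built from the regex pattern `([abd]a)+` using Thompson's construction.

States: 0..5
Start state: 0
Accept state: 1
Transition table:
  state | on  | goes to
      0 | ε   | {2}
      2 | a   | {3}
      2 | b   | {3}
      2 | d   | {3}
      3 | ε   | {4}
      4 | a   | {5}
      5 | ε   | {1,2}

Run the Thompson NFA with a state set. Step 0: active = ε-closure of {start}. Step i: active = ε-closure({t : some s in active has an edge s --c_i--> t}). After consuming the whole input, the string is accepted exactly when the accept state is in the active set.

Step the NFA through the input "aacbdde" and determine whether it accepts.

Answer: REJECT

Steps:
start: ε-closure({0}) = {0,2}
'a' @ 1: {3,4}
'a' @ 2: {1,2,5}  [accepting]
'c' @ 3: {}  — no active states
rest 'bdde' ignored (set empty)
final: {}; accept 1 not in set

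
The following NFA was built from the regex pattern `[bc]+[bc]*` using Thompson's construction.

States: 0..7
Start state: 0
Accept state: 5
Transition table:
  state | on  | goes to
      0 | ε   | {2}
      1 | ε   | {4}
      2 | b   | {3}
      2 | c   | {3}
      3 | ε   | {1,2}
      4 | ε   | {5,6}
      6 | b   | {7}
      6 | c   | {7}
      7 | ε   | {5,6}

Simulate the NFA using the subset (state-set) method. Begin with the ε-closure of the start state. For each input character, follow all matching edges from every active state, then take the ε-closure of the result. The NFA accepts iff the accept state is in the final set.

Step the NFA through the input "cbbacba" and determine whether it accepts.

Answer: REJECT

Derivation:
start: ε-closure({0}) = {0,2}
'c' @ 1: {1,2,3,4,5,6}  [accepting]
'b' @ 2: {1,2,3,4,5,6,7}  [accepting]
'b' @ 3: {1,2,3,4,5,6,7}  [accepting]
'a' @ 4: {}  — dead — no transitions
rest 'cba' ignored (set empty)
after full input: {}  (accept=5 not in)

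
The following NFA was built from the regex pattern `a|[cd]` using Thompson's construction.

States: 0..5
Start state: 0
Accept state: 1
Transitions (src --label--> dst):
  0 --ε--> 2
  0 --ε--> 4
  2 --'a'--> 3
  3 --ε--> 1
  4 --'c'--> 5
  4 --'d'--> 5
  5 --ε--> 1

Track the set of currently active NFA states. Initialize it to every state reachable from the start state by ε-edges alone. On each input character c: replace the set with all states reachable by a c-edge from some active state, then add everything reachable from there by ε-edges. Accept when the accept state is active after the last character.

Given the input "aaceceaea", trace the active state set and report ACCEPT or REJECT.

initial (ε-close {0}): {0,2,4}
'a' @ 1: {1,3}  ✓accept
'a' @ 2: {}  — dead — no transitions
rest 'ceceaea' ignored (set empty)
after full input: {}  (accept=1 not in)

Answer: REJECT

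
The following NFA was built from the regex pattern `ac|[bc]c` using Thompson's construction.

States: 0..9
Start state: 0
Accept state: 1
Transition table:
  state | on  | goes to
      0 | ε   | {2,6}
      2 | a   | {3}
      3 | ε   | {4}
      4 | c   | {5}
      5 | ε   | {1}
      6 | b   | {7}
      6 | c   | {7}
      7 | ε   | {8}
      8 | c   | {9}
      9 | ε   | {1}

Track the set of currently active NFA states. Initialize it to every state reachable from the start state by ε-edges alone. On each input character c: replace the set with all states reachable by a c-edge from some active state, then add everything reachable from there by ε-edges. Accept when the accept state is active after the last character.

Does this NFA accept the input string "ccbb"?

Answer: REJECT

Derivation:
start: ε-closure({0}) = {0,2,6}
'c' @ 1: {7,8}
'c' @ 2: {1,9}  (accept∈set)
'b' @ 3: {}  — dead — no transitions
rest 'b' ignored (set empty)
after full input: {}  (accept=1 not in)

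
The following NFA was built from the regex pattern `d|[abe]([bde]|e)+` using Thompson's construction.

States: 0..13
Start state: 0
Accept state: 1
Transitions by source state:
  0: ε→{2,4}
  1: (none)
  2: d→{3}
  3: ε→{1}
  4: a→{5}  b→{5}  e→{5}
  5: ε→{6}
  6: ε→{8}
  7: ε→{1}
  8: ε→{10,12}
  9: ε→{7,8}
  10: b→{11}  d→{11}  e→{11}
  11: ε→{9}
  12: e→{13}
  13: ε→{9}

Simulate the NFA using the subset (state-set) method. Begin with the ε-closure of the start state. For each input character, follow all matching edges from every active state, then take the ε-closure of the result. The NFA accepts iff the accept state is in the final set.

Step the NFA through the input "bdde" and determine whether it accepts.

Answer: ACCEPT

Steps:
S₀ = ε-closure({0}) = {0,2,4}
'b' @ 1: {5,6,8,10,12}
'd' @ 2: {1,7,8,9,10,11,12}  (accept∈set)
'd' @ 3: {1,7,8,9,10,11,12}  (accept∈set)
'e' @ 4: {1,7,8,9,10,11,12,13}  (accept∈set)
after full input: {1,7,8,9,10,11,12,13}  (accept=1 in)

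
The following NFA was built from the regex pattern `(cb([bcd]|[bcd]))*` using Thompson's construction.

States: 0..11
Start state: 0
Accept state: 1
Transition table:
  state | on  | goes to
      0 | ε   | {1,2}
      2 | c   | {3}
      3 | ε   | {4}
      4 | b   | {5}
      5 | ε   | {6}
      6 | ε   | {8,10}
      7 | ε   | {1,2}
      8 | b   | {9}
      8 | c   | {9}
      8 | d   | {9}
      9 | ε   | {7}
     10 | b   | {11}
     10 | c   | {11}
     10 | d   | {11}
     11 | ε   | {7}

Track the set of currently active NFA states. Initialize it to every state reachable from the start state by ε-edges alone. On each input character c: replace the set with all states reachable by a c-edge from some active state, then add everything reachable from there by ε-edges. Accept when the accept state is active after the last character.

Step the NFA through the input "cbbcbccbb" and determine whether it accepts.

S₀ = ε-closure({0}) = {0,1,2}
'c' @ 1: {3,4}
'b' @ 2: {5,6,8,10}
'b' @ 3: {1,2,7,9,11}  [accepting]
'c' @ 4: {3,4}
'b' @ 5: {5,6,8,10}
'c' @ 6: {1,2,7,9,11}  [accepting]
'c' @ 7: {3,4}
'b' @ 8: {5,6,8,10}
'b' @ 9: {1,2,7,9,11}  [accepting]
after full input: {1,2,7,9,11}  (accept=1 in)

Answer: ACCEPT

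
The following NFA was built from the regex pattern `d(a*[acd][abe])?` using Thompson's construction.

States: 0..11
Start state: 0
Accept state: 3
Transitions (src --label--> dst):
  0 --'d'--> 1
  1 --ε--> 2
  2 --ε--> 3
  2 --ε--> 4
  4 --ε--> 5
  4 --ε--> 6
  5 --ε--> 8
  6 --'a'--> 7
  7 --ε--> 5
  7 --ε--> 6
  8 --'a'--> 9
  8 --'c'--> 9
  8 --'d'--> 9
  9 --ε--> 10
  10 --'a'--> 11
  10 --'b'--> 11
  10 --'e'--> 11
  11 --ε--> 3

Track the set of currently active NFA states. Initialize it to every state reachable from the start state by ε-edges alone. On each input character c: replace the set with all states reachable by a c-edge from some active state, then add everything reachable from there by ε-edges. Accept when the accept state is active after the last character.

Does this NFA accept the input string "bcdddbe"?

Answer: REJECT

Derivation:
start: ε-closure({0}) = {0}
'b' @ 1: {}  — dead — no transitions
rest 'cdddbe' ignored (set empty)
after full input: {}  (accept=3 not in)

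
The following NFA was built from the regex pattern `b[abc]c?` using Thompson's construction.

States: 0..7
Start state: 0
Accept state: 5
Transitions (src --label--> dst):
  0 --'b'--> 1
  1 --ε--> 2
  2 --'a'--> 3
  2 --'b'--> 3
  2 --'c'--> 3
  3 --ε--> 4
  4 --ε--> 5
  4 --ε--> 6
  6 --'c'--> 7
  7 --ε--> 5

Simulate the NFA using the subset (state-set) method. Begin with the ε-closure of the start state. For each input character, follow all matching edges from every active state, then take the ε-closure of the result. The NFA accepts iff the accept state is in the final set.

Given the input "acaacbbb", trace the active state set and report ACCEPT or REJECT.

start: ε-closure({0}) = {0}
'a' @ 1: {}  — no active states
rest 'caacbbb' ignored (set empty)
after full input: {}  (accept=5 not in)

Answer: REJECT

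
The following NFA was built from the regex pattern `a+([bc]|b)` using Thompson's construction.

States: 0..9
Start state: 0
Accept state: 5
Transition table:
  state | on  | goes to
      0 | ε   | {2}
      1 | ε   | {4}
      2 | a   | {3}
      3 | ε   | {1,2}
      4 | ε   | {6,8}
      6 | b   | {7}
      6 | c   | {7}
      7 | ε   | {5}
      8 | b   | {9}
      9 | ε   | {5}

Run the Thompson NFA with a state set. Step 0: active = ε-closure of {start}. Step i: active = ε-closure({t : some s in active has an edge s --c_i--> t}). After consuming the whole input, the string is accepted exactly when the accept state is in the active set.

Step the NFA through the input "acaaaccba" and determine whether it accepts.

initial (ε-close {0}): {0,2}
'a' @ 1: {1,2,3,4,6,8}
'c' @ 2: {5,7}  [accepting]
'a' @ 3: {}  — dead — no transitions
rest 'aaccba' ignored (set empty)
after full input: {}  (accept=5 not in)

Answer: REJECT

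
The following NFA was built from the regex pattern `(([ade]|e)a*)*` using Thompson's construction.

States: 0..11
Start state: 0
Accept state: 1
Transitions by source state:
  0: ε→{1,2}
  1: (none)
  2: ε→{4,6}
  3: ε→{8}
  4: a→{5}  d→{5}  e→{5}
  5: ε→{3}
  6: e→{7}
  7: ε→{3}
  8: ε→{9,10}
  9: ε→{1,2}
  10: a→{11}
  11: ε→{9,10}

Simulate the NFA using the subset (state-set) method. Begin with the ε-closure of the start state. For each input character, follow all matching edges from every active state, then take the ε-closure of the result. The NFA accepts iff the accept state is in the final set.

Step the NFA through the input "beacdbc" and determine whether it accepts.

Answer: REJECT

Steps:
initial (ε-close {0}): {0,1,2,4,6}
'b' @ 1: {}  — dead — no transitions
rest 'eacdbc' ignored (set empty)
after full input: {}  (accept=1 not in)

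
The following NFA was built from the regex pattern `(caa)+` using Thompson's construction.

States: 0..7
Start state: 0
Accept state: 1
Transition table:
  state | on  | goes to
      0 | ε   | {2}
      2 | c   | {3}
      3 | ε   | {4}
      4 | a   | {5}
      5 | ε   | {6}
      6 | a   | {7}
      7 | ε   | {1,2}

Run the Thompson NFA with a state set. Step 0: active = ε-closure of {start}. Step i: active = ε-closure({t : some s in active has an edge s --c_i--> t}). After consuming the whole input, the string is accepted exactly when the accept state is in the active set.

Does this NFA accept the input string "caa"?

start: ε-closure({0}) = {0,2}
'c' @ 1: {3,4}
'a' @ 2: {5,6}
'a' @ 3: {1,2,7}  ✓accept
after full input: {1,2,7}  (accept=1 in)

Answer: ACCEPT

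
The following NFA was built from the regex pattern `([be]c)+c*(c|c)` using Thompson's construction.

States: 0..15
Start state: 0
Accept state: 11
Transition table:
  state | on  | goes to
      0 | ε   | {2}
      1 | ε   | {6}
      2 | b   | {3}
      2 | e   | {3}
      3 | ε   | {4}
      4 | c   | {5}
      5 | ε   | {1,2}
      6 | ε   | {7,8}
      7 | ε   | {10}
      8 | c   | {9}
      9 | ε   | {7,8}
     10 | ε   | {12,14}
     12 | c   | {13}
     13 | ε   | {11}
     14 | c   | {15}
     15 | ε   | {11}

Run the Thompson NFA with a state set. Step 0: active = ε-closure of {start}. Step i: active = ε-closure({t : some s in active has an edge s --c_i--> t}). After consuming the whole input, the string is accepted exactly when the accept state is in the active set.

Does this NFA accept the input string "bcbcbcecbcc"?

start: ε-closure({0}) = {0,2}
'b' @ 1: {3,4}
'c' @ 2: {1,2,5,6,7,8,10,12,14}
'b' @ 3: {3,4}
'c' @ 4: {1,2,5,6,7,8,10,12,14}
'b' @ 5: {3,4}
'c' @ 6: {1,2,5,6,7,8,10,12,14}
'e' @ 7: {3,4}
'c' @ 8: {1,2,5,6,7,8,10,12,14}
'b' @ 9: {3,4}
'c' @ 10: {1,2,5,6,7,8,10,12,14}
'c' @ 11: {7,8,9,10,11,12,13,14,15}  ✓accept
end set {7,8,9,10,11,12,13,14,15} — state 11 in

Answer: ACCEPT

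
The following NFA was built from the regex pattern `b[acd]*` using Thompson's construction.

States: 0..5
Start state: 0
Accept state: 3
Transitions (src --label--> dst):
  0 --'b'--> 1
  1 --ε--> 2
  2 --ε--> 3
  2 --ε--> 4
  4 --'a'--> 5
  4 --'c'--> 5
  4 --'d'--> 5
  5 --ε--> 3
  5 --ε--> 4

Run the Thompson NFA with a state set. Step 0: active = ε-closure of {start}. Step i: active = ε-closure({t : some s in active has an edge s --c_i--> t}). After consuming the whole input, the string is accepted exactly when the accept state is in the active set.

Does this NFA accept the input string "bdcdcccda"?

initial (ε-close {0}): {0}
'b' @ 1: {1,2,3,4}  [accepting]
'd' @ 2: {3,4,5}  [accepting]
'c' @ 3: {3,4,5}  [accepting]
'd' @ 4: {3,4,5}  [accepting]
'c' @ 5: {3,4,5}  [accepting]
'c' @ 6: {3,4,5}  [accepting]
'c' @ 7: {3,4,5}  [accepting]
'd' @ 8: {3,4,5}  [accepting]
'a' @ 9: {3,4,5}  [accepting]
final: {3,4,5}; accept 3 in set

Answer: ACCEPT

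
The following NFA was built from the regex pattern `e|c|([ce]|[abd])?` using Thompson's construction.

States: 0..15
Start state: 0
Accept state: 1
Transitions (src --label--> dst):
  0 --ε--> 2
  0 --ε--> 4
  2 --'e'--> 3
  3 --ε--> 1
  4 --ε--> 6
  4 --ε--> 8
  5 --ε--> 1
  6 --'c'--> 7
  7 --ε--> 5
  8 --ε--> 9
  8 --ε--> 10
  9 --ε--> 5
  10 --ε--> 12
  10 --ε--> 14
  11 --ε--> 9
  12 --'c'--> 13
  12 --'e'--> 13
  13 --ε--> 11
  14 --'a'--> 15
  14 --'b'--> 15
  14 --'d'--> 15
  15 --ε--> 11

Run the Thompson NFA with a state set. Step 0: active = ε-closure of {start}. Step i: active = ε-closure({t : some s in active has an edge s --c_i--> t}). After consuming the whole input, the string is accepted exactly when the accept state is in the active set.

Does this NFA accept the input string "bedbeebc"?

Answer: REJECT

Derivation:
start: ε-closure({0}) = {0,1,2,4,5,6,8,9,10,12,14}
'b' @ 1: {1,5,9,11,15}  ✓accept
'e' @ 2: {}  — state set empty
rest 'dbeebc' ignored (set empty)
after full input: {}  (accept=1 not in)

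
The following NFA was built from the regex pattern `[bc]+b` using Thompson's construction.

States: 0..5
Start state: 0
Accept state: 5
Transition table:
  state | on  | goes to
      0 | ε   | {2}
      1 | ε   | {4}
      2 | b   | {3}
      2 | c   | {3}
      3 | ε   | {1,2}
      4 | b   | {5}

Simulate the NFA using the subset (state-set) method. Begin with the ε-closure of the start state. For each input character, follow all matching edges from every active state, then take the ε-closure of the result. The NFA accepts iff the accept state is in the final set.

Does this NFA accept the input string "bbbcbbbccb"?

Answer: ACCEPT

Derivation:
initial (ε-close {0}): {0,2}
'b' @ 1: {1,2,3,4}
'b' @ 2: {1,2,3,4,5}  ✓accept
'b' @ 3: {1,2,3,4,5}  ✓accept
'c' @ 4: {1,2,3,4}
'b' @ 5: {1,2,3,4,5}  ✓accept
'b' @ 6: {1,2,3,4,5}  ✓accept
'b' @ 7: {1,2,3,4,5}  ✓accept
'c' @ 8: {1,2,3,4}
'c' @ 9: {1,2,3,4}
'b' @ 10: {1,2,3,4,5}  ✓accept
final: {1,2,3,4,5}; accept 5 in set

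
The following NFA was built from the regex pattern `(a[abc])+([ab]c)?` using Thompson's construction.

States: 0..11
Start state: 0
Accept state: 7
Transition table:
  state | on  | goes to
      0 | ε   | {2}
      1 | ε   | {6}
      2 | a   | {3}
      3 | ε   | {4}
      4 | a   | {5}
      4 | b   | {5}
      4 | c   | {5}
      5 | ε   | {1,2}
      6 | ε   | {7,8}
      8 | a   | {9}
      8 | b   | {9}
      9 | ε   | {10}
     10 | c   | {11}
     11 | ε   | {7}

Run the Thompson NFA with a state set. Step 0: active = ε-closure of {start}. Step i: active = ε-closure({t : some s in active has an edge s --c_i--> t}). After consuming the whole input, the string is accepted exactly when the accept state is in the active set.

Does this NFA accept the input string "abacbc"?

Answer: ACCEPT

Trace:
S₀ = ε-closure({0}) = {0,2}
'a' @ 1: {3,4}
'b' @ 2: {1,2,5,6,7,8}  ✓accept
'a' @ 3: {3,4,9,10}
'c' @ 4: {1,2,5,6,7,8,11}  ✓accept
'b' @ 5: {9,10}
'c' @ 6: {7,11}  ✓accept
end set {7,11} — state 7 in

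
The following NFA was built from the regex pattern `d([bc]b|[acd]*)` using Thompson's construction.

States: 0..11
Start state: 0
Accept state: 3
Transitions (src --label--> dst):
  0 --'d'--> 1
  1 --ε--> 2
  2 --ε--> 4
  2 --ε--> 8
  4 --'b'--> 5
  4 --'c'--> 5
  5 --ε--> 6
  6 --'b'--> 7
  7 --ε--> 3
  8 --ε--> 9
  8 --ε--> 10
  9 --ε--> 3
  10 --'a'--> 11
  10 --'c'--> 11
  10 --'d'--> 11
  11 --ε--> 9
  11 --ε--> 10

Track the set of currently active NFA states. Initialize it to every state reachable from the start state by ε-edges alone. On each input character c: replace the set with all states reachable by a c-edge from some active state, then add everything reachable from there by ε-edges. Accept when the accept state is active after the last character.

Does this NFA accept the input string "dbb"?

Answer: ACCEPT

Derivation:
S₀ = ε-closure({0}) = {0}
'd' @ 1: {1,2,3,4,8,9,10}  (accept∈set)
'b' @ 2: {5,6}
'b' @ 3: {3,7}  (accept∈set)
final: {3,7}; accept 3 in set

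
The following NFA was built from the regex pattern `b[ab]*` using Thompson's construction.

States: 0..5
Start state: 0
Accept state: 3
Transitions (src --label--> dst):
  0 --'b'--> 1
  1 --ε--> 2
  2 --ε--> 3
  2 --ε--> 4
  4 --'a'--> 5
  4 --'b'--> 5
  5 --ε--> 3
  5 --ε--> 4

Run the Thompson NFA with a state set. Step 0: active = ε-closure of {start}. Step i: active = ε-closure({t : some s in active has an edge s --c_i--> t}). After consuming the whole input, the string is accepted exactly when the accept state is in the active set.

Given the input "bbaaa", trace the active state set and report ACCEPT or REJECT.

initial (ε-close {0}): {0}
'b' @ 1: {1,2,3,4}  [accepting]
'b' @ 2: {3,4,5}  [accepting]
'a' @ 3: {3,4,5}  [accepting]
'a' @ 4: {3,4,5}  [accepting]
'a' @ 5: {3,4,5}  [accepting]
end set {3,4,5} — state 3 in

Answer: ACCEPT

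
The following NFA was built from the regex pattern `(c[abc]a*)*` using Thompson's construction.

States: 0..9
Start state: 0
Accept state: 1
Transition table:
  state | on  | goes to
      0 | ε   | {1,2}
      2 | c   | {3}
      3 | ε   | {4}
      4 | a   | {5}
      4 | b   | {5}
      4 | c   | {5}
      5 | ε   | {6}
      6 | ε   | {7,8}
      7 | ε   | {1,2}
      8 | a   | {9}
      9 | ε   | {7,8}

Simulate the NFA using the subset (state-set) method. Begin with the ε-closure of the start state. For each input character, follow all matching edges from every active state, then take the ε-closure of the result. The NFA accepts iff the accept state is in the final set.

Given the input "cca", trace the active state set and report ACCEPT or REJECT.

initial (ε-close {0}): {0,1,2}
'c' @ 1: {3,4}
'c' @ 2: {1,2,5,6,7,8}  [accepting]
'a' @ 3: {1,2,7,8,9}  [accepting]
after full input: {1,2,7,8,9}  (accept=1 in)

Answer: ACCEPT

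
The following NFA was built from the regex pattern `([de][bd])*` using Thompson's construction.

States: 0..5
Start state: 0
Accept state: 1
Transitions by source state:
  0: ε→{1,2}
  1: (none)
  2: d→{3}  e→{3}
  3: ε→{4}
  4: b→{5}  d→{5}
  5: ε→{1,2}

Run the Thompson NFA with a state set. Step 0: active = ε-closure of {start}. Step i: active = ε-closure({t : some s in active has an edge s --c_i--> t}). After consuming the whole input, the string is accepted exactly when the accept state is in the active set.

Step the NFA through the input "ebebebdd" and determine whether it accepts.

S₀ = ε-closure({0}) = {0,1,2}
'e' @ 1: {3,4}
'b' @ 2: {1,2,5}  [accepting]
'e' @ 3: {3,4}
'b' @ 4: {1,2,5}  [accepting]
'e' @ 5: {3,4}
'b' @ 6: {1,2,5}  [accepting]
'd' @ 7: {3,4}
'd' @ 8: {1,2,5}  [accepting]
final: {1,2,5}; accept 1 in set

Answer: ACCEPT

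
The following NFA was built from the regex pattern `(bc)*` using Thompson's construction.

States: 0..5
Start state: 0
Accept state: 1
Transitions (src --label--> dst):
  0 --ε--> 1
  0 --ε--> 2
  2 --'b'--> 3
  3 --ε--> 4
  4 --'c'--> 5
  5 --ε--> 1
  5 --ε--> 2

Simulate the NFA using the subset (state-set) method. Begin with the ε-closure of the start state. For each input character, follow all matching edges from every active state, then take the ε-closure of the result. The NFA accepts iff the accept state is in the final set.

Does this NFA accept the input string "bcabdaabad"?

Answer: REJECT

Derivation:
S₀ = ε-closure({0}) = {0,1,2}
'b' @ 1: {3,4}
'c' @ 2: {1,2,5}  (accept∈set)
'a' @ 3: {}  — no active states
rest 'bdaabad' ignored (set empty)
after full input: {}  (accept=1 not in)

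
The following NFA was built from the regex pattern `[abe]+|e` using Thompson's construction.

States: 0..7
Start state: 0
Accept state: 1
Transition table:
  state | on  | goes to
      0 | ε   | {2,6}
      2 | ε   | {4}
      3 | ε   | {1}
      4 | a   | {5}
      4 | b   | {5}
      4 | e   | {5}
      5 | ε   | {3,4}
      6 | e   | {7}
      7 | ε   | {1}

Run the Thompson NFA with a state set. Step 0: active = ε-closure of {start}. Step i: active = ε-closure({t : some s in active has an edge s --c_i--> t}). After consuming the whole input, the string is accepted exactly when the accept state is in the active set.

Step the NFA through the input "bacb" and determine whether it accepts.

Answer: REJECT

Steps:
S₀ = ε-closure({0}) = {0,2,4,6}
'b' @ 1: {1,3,4,5}  (accept∈set)
'a' @ 2: {1,3,4,5}  (accept∈set)
'c' @ 3: {}  — dead — no transitions
rest 'b' ignored (set empty)
end set {} — state 1 not in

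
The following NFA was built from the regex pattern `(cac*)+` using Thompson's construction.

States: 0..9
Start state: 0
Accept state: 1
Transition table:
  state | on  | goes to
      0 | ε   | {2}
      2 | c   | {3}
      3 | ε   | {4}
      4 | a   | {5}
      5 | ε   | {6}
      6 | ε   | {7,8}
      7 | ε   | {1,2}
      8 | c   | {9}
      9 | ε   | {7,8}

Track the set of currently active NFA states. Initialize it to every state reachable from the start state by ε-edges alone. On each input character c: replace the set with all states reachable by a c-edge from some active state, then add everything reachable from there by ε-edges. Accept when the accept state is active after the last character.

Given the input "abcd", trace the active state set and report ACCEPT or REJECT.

Answer: REJECT

Derivation:
S₀ = ε-closure({0}) = {0,2}
'a' @ 1: {}  — state set empty
rest 'bcd' ignored (set empty)
end set {} — state 1 not in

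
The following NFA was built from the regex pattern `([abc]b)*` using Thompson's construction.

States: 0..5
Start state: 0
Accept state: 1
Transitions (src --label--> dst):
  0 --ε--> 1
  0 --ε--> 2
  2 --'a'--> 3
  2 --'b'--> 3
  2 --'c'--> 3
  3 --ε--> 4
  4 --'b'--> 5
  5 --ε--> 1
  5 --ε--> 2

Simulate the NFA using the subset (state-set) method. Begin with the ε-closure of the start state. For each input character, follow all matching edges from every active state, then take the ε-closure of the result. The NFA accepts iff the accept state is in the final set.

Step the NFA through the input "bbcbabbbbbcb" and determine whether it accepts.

Answer: ACCEPT

Steps:
S₀ = ε-closure({0}) = {0,1,2}
'b' @ 1: {3,4}
'b' @ 2: {1,2,5}  (accept∈set)
'c' @ 3: {3,4}
'b' @ 4: {1,2,5}  (accept∈set)
'a' @ 5: {3,4}
'b' @ 6: {1,2,5}  (accept∈set)
'b' @ 7: {3,4}
'b' @ 8: {1,2,5}  (accept∈set)
'b' @ 9: {3,4}
'b' @ 10: {1,2,5}  (accept∈set)
'c' @ 11: {3,4}
'b' @ 12: {1,2,5}  (accept∈set)
after full input: {1,2,5}  (accept=1 in)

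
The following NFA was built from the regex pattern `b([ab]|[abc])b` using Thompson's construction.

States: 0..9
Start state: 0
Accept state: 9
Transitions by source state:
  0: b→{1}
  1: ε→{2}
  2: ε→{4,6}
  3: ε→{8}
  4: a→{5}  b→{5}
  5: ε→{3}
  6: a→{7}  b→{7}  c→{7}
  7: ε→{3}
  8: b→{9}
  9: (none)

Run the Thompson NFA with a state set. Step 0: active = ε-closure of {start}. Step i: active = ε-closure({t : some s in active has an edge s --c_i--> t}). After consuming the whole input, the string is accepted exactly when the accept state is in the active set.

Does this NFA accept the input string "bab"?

initial (ε-close {0}): {0}
'b' @ 1: {1,2,4,6}
'a' @ 2: {3,5,7,8}
'b' @ 3: {9}  (accept∈set)
final: {9}; accept 9 in set

Answer: ACCEPT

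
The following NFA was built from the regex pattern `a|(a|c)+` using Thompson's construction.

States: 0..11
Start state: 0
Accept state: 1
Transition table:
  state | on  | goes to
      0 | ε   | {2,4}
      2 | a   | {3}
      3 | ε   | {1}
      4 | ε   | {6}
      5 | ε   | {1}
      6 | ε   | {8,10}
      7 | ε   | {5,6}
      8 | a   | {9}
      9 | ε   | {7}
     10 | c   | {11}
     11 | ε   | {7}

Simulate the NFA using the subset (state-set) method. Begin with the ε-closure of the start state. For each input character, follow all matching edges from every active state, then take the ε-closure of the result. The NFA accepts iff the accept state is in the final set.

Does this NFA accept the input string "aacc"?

start: ε-closure({0}) = {0,2,4,6,8,10}
'a' @ 1: {1,3,5,6,7,8,9,10}  (accept∈set)
'a' @ 2: {1,5,6,7,8,9,10}  (accept∈set)
'c' @ 3: {1,5,6,7,8,10,11}  (accept∈set)
'c' @ 4: {1,5,6,7,8,10,11}  (accept∈set)
end set {1,5,6,7,8,10,11} — state 1 in

Answer: ACCEPT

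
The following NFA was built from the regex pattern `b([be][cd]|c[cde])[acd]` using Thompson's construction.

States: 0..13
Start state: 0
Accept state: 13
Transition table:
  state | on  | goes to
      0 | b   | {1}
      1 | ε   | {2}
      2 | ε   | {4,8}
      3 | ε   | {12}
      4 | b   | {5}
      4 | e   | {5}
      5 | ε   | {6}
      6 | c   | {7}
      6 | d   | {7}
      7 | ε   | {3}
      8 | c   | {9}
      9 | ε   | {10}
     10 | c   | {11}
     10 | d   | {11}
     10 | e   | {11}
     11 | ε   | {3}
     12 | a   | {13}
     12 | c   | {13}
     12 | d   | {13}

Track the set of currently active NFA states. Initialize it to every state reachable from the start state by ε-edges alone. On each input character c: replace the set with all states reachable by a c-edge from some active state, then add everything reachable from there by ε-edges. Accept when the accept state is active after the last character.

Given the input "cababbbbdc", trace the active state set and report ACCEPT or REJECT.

Answer: REJECT

Trace:
S₀ = ε-closure({0}) = {0}
'c' @ 1: {}  — no active states
rest 'ababbbbdc' ignored (set empty)
final: {}; accept 13 not in set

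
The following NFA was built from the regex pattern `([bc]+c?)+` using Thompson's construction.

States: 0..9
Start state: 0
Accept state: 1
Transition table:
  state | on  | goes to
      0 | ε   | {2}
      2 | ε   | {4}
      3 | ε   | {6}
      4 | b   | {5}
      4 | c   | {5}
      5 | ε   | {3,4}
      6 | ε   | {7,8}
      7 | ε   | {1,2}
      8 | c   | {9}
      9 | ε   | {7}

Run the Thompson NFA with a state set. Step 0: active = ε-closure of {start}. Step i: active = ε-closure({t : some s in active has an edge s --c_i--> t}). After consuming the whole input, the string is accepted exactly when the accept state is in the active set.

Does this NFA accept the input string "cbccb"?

start: ε-closure({0}) = {0,2,4}
'c' @ 1: {1,2,3,4,5,6,7,8}  (accept∈set)
'b' @ 2: {1,2,3,4,5,6,7,8}  (accept∈set)
'c' @ 3: {1,2,3,4,5,6,7,8,9}  (accept∈set)
'c' @ 4: {1,2,3,4,5,6,7,8,9}  (accept∈set)
'b' @ 5: {1,2,3,4,5,6,7,8}  (accept∈set)
after full input: {1,2,3,4,5,6,7,8}  (accept=1 in)

Answer: ACCEPT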